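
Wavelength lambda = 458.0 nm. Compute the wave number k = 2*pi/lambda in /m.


k = 2 * pi / lambda
= 6.2832 / (458.0e-9)
= 6.2832 / 4.5800e-07
= 1.3719e+07 /m

1.3719e+07


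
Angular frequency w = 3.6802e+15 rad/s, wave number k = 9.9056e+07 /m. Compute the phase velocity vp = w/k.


vp = w / k
= 3.6802e+15 / 9.9056e+07
= 3.7153e+07 m/s

3.7153e+07


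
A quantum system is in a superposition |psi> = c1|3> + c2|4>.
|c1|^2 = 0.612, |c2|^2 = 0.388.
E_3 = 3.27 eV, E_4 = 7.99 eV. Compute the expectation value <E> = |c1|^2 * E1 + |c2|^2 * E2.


<E> = |c1|^2 * E1 + |c2|^2 * E2
= 0.612 * 3.27 + 0.388 * 7.99
= 2.0012 + 3.1001
= 5.1014 eV

5.1014


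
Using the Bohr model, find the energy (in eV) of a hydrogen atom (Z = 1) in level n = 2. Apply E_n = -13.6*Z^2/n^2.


E_n = -13.6 * Z^2 / n^2
= -13.6 * 1^2 / 2^2
= -13.6 * 1 / 4
= -3.4 eV

-3.4


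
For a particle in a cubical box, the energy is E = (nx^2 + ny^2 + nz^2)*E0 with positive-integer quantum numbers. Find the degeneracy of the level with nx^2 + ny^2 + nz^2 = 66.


Enumerate all (nx, ny, nz) with nx^2 + ny^2 + nz^2 = 66:
(1,1,8)
(1,4,7)
(1,7,4)
(1,8,1)
(4,1,7)
(4,5,5)
(4,7,1)
(5,4,5)
(5,5,4)
(7,1,4)
(7,4,1)
(8,1,1)
Total degeneracy = 12

12


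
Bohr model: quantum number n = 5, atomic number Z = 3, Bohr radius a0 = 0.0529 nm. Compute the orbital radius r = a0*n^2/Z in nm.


r = a0 * n^2 / Z
= 0.0529 * 5^2 / 3
= 0.0529 * 25 / 3
= 0.4408 nm

0.4408


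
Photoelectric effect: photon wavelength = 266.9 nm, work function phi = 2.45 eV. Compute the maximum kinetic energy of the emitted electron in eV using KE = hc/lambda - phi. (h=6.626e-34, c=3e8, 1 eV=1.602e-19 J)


E_photon = hc / lambda
= (6.626e-34)(3e8) / (266.9e-9)
= 7.4477e-19 J
= 4.649 eV
KE = E_photon - phi
= 4.649 - 2.45
= 2.199 eV

2.199


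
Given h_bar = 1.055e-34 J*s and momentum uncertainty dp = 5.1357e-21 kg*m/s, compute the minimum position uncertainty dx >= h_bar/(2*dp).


dx = h_bar / (2 * dp)
= 1.055e-34 / (2 * 5.1357e-21)
= 1.055e-34 / 1.0271e-20
= 1.0271e-14 m

1.0271e-14


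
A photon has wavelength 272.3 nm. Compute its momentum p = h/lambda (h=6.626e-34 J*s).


p = h / lambda
= 6.626e-34 / (272.3e-9)
= 6.626e-34 / 2.7230e-07
= 2.4333e-27 kg*m/s

2.4333e-27


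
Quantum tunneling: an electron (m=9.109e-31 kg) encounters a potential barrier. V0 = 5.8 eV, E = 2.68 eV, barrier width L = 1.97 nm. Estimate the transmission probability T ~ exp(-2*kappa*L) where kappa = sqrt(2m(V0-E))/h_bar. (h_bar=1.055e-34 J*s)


V0 - E = 3.12 eV = 4.9982e-19 J
kappa = sqrt(2 * m * (V0-E)) / h_bar
= sqrt(2 * 9.109e-31 * 4.9982e-19) / 1.055e-34
= 9.0450e+09 /m
2*kappa*L = 2 * 9.0450e+09 * 1.97e-9
= 35.6371
T = exp(-35.6371) = 3.334211e-16

3.334211e-16


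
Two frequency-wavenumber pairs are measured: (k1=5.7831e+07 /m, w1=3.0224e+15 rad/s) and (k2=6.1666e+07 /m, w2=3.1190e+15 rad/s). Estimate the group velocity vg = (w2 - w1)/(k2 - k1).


vg = (w2 - w1) / (k2 - k1)
= (3.1190e+15 - 3.0224e+15) / (6.1666e+07 - 5.7831e+07)
= 9.6600e+13 / 3.8350e+06
= 2.5189e+07 m/s

2.5189e+07


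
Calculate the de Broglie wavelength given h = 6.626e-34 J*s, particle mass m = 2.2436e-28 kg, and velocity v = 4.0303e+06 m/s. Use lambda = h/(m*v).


lambda = h / (m * v)
= 6.626e-34 / (2.2436e-28 * 4.0303e+06)
= 6.626e-34 / 9.0424e-22
= 7.3277e-13 m

7.3277e-13


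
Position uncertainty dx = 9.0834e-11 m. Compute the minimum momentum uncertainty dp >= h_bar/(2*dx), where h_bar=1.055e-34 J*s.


dp = h_bar / (2 * dx)
= 1.055e-34 / (2 * 9.0834e-11)
= 1.055e-34 / 1.8167e-10
= 5.8073e-25 kg*m/s

5.8073e-25


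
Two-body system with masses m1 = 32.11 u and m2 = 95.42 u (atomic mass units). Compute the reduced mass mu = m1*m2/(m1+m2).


mu = m1 * m2 / (m1 + m2)
= 32.11 * 95.42 / (32.11 + 95.42)
= 3063.9362 / 127.53
= 24.0252 u

24.0252


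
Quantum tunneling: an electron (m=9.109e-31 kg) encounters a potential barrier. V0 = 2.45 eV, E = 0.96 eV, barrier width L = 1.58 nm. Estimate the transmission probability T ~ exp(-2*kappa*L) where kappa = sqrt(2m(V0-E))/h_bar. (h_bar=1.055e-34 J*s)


V0 - E = 1.49 eV = 2.3870e-19 J
kappa = sqrt(2 * m * (V0-E)) / h_bar
= sqrt(2 * 9.109e-31 * 2.3870e-19) / 1.055e-34
= 6.2506e+09 /m
2*kappa*L = 2 * 6.2506e+09 * 1.58e-9
= 19.7519
T = exp(-19.7519) = 2.641492e-09

2.641492e-09


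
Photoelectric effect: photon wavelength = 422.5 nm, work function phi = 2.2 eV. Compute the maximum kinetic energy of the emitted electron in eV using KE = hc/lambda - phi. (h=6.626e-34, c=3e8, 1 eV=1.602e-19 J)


E_photon = hc / lambda
= (6.626e-34)(3e8) / (422.5e-9)
= 4.7049e-19 J
= 2.9369 eV
KE = E_photon - phi
= 2.9369 - 2.2
= 0.7369 eV

0.7369


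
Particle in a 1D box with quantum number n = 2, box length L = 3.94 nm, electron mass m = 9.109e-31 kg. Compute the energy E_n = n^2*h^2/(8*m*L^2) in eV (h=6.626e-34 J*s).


E = n^2 * h^2 / (8 * m * L^2)
= 2^2 * (6.626e-34)^2 / (8 * 9.109e-31 * (3.94e-9)^2)
= 4 * 4.3904e-67 / (8 * 9.109e-31 * 1.5524e-17)
= 1.5524e-20 J
= 0.0969 eV

0.0969


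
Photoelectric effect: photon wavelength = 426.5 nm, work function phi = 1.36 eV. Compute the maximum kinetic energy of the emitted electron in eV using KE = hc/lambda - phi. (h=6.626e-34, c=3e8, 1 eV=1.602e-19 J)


E_photon = hc / lambda
= (6.626e-34)(3e8) / (426.5e-9)
= 4.6607e-19 J
= 2.9093 eV
KE = E_photon - phi
= 2.9093 - 1.36
= 1.5493 eV

1.5493


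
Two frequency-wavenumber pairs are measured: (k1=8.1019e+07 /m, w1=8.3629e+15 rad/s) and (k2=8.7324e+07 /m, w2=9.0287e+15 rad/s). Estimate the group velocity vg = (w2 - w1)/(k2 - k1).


vg = (w2 - w1) / (k2 - k1)
= (9.0287e+15 - 8.3629e+15) / (8.7324e+07 - 8.1019e+07)
= 6.6580e+14 / 6.3050e+06
= 1.0560e+08 m/s

1.0560e+08


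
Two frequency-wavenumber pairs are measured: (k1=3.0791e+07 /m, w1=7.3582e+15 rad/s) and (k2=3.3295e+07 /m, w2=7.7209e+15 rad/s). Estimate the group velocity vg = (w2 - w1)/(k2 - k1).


vg = (w2 - w1) / (k2 - k1)
= (7.7209e+15 - 7.3582e+15) / (3.3295e+07 - 3.0791e+07)
= 3.6270e+14 / 2.5040e+06
= 1.4485e+08 m/s

1.4485e+08


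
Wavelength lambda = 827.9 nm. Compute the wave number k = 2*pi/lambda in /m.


k = 2 * pi / lambda
= 6.2832 / (827.9e-9)
= 6.2832 / 8.2790e-07
= 7.5893e+06 /m

7.5893e+06


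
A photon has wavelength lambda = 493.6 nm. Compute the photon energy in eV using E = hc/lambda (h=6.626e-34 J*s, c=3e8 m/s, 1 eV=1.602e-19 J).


E = hc / lambda
= (6.626e-34)(3e8) / (493.6e-9)
= 1.9878e-25 / 4.9360e-07
= 4.0271e-19 J
Converting to eV: 4.0271e-19 / 1.602e-19
= 2.5138 eV

2.5138


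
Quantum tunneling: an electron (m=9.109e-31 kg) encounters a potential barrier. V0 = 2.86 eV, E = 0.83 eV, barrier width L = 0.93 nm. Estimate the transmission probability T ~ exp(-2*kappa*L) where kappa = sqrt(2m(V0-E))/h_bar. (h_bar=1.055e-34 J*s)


V0 - E = 2.03 eV = 3.2521e-19 J
kappa = sqrt(2 * m * (V0-E)) / h_bar
= sqrt(2 * 9.109e-31 * 3.2521e-19) / 1.055e-34
= 7.2959e+09 /m
2*kappa*L = 2 * 7.2959e+09 * 0.93e-9
= 13.5703
T = exp(-13.5703) = 1.277864e-06

1.277864e-06


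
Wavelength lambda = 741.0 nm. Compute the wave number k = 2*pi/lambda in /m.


k = 2 * pi / lambda
= 6.2832 / (741.0e-9)
= 6.2832 / 7.4100e-07
= 8.4793e+06 /m

8.4793e+06


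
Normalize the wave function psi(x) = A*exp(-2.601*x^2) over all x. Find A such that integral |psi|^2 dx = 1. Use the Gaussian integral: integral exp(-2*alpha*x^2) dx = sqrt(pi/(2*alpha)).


integral |psi|^2 dx = A^2 * sqrt(pi/(2*alpha)) = 1
A^2 = sqrt(2*alpha/pi)
= sqrt(2 * 2.601 / pi)
= 1.286798
A = sqrt(1.286798)
= 1.1344

1.1344


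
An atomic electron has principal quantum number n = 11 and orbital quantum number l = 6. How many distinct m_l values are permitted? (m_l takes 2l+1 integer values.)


m_l ranges from -l to +l in integer steps
So m_l goes from -6 to +6
Count = 2l + 1 = 2*6 + 1
= 13

13


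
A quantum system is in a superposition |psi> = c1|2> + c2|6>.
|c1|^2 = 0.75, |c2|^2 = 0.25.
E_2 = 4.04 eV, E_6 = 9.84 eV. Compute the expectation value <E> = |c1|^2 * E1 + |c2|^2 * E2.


<E> = |c1|^2 * E1 + |c2|^2 * E2
= 0.75 * 4.04 + 0.25 * 9.84
= 3.03 + 2.46
= 5.49 eV

5.49


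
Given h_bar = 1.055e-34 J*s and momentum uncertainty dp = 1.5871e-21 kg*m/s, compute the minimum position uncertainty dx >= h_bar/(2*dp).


dx = h_bar / (2 * dp)
= 1.055e-34 / (2 * 1.5871e-21)
= 1.055e-34 / 3.1742e-21
= 3.3237e-14 m

3.3237e-14


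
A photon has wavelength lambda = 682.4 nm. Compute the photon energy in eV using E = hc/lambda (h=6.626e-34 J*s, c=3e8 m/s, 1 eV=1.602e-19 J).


E = hc / lambda
= (6.626e-34)(3e8) / (682.4e-9)
= 1.9878e-25 / 6.8240e-07
= 2.9130e-19 J
Converting to eV: 2.9130e-19 / 1.602e-19
= 1.8183 eV

1.8183


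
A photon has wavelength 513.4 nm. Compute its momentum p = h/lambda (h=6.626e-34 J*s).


p = h / lambda
= 6.626e-34 / (513.4e-9)
= 6.626e-34 / 5.1340e-07
= 1.2906e-27 kg*m/s

1.2906e-27


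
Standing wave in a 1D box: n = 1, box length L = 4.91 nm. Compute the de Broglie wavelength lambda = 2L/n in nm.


lambda = 2L / n
= 2 * 4.91 / 1
= 9.82 / 1
= 9.82 nm

9.82


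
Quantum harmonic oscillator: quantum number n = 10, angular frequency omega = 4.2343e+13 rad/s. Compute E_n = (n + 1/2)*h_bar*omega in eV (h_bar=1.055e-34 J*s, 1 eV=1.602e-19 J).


E = (n + 1/2) * h_bar * omega
= (10 + 0.5) * 1.055e-34 * 4.2343e+13
= 10.5 * 4.4672e-21
= 4.6905e-20 J
= 0.2928 eV

0.2928


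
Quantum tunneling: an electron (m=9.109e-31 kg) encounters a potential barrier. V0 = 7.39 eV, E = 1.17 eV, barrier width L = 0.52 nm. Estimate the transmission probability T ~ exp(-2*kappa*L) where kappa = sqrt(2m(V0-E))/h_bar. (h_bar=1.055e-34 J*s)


V0 - E = 6.22 eV = 9.9644e-19 J
kappa = sqrt(2 * m * (V0-E)) / h_bar
= sqrt(2 * 9.109e-31 * 9.9644e-19) / 1.055e-34
= 1.2771e+10 /m
2*kappa*L = 2 * 1.2771e+10 * 0.52e-9
= 13.2818
T = exp(-13.2818) = 1.705209e-06

1.705209e-06


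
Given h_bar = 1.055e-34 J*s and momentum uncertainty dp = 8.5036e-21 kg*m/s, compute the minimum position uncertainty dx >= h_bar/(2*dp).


dx = h_bar / (2 * dp)
= 1.055e-34 / (2 * 8.5036e-21)
= 1.055e-34 / 1.7007e-20
= 6.2033e-15 m

6.2033e-15


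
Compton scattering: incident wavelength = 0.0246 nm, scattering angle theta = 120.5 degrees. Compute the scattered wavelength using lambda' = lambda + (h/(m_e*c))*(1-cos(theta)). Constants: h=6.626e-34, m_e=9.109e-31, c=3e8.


Compton wavelength: h/(m_e*c) = 2.4247e-12 m
d_lambda = 2.4247e-12 * (1 - cos(120.5 deg))
= 2.4247e-12 * 1.507538
= 3.6553e-12 m = 0.003655 nm
lambda' = 0.0246 + 0.003655
= 0.028255 nm

0.028255


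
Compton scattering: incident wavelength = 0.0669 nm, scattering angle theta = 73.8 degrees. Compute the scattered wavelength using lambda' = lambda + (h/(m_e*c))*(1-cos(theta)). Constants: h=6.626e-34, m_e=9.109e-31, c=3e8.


Compton wavelength: h/(m_e*c) = 2.4247e-12 m
d_lambda = 2.4247e-12 * (1 - cos(73.8 deg))
= 2.4247e-12 * 0.721009
= 1.7482e-12 m = 0.001748 nm
lambda' = 0.0669 + 0.001748
= 0.068648 nm

0.068648


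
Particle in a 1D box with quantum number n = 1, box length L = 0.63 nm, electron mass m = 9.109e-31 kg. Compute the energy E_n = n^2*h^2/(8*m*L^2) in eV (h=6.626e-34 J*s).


E = n^2 * h^2 / (8 * m * L^2)
= 1^2 * (6.626e-34)^2 / (8 * 9.109e-31 * (0.63e-9)^2)
= 1 * 4.3904e-67 / (8 * 9.109e-31 * 3.9690e-19)
= 1.5180e-19 J
= 0.9475 eV

0.9475


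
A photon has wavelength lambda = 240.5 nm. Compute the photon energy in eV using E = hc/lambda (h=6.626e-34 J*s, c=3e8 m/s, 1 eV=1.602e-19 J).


E = hc / lambda
= (6.626e-34)(3e8) / (240.5e-9)
= 1.9878e-25 / 2.4050e-07
= 8.2653e-19 J
Converting to eV: 8.2653e-19 / 1.602e-19
= 5.1594 eV

5.1594


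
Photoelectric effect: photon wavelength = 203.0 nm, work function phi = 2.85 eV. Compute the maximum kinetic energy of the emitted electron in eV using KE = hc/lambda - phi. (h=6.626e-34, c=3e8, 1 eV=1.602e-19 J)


E_photon = hc / lambda
= (6.626e-34)(3e8) / (203.0e-9)
= 9.7921e-19 J
= 6.1124 eV
KE = E_photon - phi
= 6.1124 - 2.85
= 3.2624 eV

3.2624


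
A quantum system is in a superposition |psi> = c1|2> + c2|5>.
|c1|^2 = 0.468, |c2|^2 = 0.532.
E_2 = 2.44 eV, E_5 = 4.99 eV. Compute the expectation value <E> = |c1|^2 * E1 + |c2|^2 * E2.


<E> = |c1|^2 * E1 + |c2|^2 * E2
= 0.468 * 2.44 + 0.532 * 4.99
= 1.1419 + 2.6547
= 3.7966 eV

3.7966


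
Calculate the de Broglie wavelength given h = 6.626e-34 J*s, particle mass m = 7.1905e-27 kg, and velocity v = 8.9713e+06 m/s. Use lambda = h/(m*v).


lambda = h / (m * v)
= 6.626e-34 / (7.1905e-27 * 8.9713e+06)
= 6.626e-34 / 6.4508e-20
= 1.0272e-14 m

1.0272e-14


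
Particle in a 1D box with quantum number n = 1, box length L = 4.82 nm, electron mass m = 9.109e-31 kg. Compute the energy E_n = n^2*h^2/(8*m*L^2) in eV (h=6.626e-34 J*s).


E = n^2 * h^2 / (8 * m * L^2)
= 1^2 * (6.626e-34)^2 / (8 * 9.109e-31 * (4.82e-9)^2)
= 1 * 4.3904e-67 / (8 * 9.109e-31 * 2.3232e-17)
= 2.5933e-21 J
= 0.0162 eV

0.0162


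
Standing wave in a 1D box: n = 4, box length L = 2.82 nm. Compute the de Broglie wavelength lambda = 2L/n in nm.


lambda = 2L / n
= 2 * 2.82 / 4
= 5.64 / 4
= 1.41 nm

1.41


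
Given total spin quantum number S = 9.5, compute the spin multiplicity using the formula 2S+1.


Spin multiplicity = 2S + 1
= 2 * 9.5 + 1
= 19.0 + 1
= 20

20


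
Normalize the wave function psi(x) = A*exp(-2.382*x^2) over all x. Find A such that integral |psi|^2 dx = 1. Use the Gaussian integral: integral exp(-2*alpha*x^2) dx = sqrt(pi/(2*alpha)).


integral |psi|^2 dx = A^2 * sqrt(pi/(2*alpha)) = 1
A^2 = sqrt(2*alpha/pi)
= sqrt(2 * 2.382 / pi)
= 1.231433
A = sqrt(1.231433)
= 1.1097

1.1097


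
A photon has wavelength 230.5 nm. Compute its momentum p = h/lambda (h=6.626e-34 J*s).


p = h / lambda
= 6.626e-34 / (230.5e-9)
= 6.626e-34 / 2.3050e-07
= 2.8746e-27 kg*m/s

2.8746e-27


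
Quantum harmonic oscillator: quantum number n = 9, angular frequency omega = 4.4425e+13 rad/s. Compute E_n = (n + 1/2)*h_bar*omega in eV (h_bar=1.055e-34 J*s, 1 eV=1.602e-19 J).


E = (n + 1/2) * h_bar * omega
= (9 + 0.5) * 1.055e-34 * 4.4425e+13
= 9.5 * 4.6868e-21
= 4.4525e-20 J
= 0.2779 eV

0.2779


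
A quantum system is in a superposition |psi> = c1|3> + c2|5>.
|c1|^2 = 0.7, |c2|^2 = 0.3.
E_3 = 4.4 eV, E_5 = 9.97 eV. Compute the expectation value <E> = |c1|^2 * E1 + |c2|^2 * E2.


<E> = |c1|^2 * E1 + |c2|^2 * E2
= 0.7 * 4.4 + 0.3 * 9.97
= 3.08 + 2.991
= 6.071 eV

6.071


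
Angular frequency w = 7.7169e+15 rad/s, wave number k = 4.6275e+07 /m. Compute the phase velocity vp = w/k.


vp = w / k
= 7.7169e+15 / 4.6275e+07
= 1.6676e+08 m/s

1.6676e+08


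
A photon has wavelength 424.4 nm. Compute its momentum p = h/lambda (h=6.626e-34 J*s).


p = h / lambda
= 6.626e-34 / (424.4e-9)
= 6.626e-34 / 4.2440e-07
= 1.5613e-27 kg*m/s

1.5613e-27


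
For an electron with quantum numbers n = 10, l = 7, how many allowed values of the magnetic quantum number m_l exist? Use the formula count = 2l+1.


m_l ranges from -l to +l in integer steps
So m_l goes from -7 to +7
Count = 2l + 1 = 2*7 + 1
= 15

15


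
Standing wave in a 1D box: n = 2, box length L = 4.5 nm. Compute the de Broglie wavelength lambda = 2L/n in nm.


lambda = 2L / n
= 2 * 4.5 / 2
= 9.0 / 2
= 4.5 nm

4.5


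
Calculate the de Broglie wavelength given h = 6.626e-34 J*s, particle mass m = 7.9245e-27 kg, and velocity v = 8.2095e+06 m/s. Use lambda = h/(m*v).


lambda = h / (m * v)
= 6.626e-34 / (7.9245e-27 * 8.2095e+06)
= 6.626e-34 / 6.5056e-20
= 1.0185e-14 m

1.0185e-14


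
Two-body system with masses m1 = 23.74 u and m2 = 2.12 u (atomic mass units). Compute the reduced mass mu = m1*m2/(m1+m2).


mu = m1 * m2 / (m1 + m2)
= 23.74 * 2.12 / (23.74 + 2.12)
= 50.3288 / 25.86
= 1.9462 u

1.9462


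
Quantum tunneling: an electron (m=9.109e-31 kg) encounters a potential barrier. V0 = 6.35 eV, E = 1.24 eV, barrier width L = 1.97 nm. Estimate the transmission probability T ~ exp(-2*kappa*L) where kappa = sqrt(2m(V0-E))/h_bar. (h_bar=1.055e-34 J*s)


V0 - E = 5.11 eV = 8.1862e-19 J
kappa = sqrt(2 * m * (V0-E)) / h_bar
= sqrt(2 * 9.109e-31 * 8.1862e-19) / 1.055e-34
= 1.1575e+10 /m
2*kappa*L = 2 * 1.1575e+10 * 1.97e-9
= 45.6075
T = exp(-45.6075) = 1.559319e-20

1.559319e-20


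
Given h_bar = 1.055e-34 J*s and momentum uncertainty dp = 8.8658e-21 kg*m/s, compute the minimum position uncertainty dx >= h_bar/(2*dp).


dx = h_bar / (2 * dp)
= 1.055e-34 / (2 * 8.8658e-21)
= 1.055e-34 / 1.7732e-20
= 5.9498e-15 m

5.9498e-15


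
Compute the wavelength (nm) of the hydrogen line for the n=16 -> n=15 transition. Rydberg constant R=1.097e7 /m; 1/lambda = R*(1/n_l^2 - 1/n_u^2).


1/lambda = R * (1/n_l^2 - 1/n_u^2)
= 1.097e7 * (1/15^2 - 1/16^2)
= 1.097e7 * (0.004444 - 0.003906)
= 1.097e7 * 0.000538
= 5.9040e+03 /m
lambda = 1 / 5.9040e+03 = 169376.893 nm

169376.893


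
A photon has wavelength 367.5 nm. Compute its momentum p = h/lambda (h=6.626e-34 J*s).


p = h / lambda
= 6.626e-34 / (367.5e-9)
= 6.626e-34 / 3.6750e-07
= 1.8030e-27 kg*m/s

1.8030e-27


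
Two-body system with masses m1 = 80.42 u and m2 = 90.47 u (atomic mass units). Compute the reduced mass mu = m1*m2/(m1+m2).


mu = m1 * m2 / (m1 + m2)
= 80.42 * 90.47 / (80.42 + 90.47)
= 7275.5974 / 170.89
= 42.5747 u

42.5747


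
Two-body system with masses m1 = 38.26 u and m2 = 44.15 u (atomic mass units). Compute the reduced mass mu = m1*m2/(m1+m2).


mu = m1 * m2 / (m1 + m2)
= 38.26 * 44.15 / (38.26 + 44.15)
= 1689.179 / 82.41
= 20.4973 u

20.4973


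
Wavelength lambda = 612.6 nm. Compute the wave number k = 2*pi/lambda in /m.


k = 2 * pi / lambda
= 6.2832 / (612.6e-9)
= 6.2832 / 6.1260e-07
= 1.0257e+07 /m

1.0257e+07


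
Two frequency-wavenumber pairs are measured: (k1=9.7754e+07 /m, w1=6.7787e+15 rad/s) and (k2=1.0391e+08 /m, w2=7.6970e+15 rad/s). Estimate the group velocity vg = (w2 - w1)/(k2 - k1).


vg = (w2 - w1) / (k2 - k1)
= (7.6970e+15 - 6.7787e+15) / (1.0391e+08 - 9.7754e+07)
= 9.1830e+14 / 6.1560e+06
= 1.4917e+08 m/s

1.4917e+08


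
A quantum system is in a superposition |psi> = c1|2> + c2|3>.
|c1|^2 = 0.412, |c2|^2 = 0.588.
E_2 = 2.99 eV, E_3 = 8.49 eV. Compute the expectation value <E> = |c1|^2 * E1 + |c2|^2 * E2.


<E> = |c1|^2 * E1 + |c2|^2 * E2
= 0.412 * 2.99 + 0.588 * 8.49
= 1.2319 + 4.9921
= 6.224 eV

6.224


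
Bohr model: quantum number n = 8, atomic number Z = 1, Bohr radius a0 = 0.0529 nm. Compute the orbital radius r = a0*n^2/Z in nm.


r = a0 * n^2 / Z
= 0.0529 * 8^2 / 1
= 0.0529 * 64 / 1
= 3.3856 nm

3.3856


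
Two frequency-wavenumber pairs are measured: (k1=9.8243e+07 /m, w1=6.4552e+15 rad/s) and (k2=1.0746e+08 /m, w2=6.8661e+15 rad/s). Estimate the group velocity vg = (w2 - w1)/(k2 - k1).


vg = (w2 - w1) / (k2 - k1)
= (6.8661e+15 - 6.4552e+15) / (1.0746e+08 - 9.8243e+07)
= 4.1090e+14 / 9.2170e+06
= 4.4581e+07 m/s

4.4581e+07


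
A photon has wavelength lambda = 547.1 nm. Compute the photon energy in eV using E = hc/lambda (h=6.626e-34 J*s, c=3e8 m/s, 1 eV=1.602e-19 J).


E = hc / lambda
= (6.626e-34)(3e8) / (547.1e-9)
= 1.9878e-25 / 5.4710e-07
= 3.6333e-19 J
Converting to eV: 3.6333e-19 / 1.602e-19
= 2.268 eV

2.268


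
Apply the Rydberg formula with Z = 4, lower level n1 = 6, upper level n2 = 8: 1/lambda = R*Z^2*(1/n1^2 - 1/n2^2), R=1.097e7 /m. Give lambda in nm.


1/lambda = R * Z^2 * (1/n1^2 - 1/n2^2)
= 1.097e7 * 4^2 * (1/6^2 - 1/8^2)
= 1.097e7 * 16 * (0.027778 - 0.015625)
= 2.1331e+06 /m
lambda = 1 / 2.1331e+06
= 468.811 nm

468.811


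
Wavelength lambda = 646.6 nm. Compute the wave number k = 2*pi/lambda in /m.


k = 2 * pi / lambda
= 6.2832 / (646.6e-9)
= 6.2832 / 6.4660e-07
= 9.7173e+06 /m

9.7173e+06


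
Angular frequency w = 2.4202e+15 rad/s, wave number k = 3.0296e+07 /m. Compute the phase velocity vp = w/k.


vp = w / k
= 2.4202e+15 / 3.0296e+07
= 7.9885e+07 m/s

7.9885e+07


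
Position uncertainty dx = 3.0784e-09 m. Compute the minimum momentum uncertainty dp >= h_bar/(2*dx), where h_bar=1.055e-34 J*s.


dp = h_bar / (2 * dx)
= 1.055e-34 / (2 * 3.0784e-09)
= 1.055e-34 / 6.1568e-09
= 1.7136e-26 kg*m/s

1.7136e-26


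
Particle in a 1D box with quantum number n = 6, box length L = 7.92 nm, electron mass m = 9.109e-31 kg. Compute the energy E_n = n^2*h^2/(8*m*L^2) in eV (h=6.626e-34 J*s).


E = n^2 * h^2 / (8 * m * L^2)
= 6^2 * (6.626e-34)^2 / (8 * 9.109e-31 * (7.92e-9)^2)
= 36 * 4.3904e-67 / (8 * 9.109e-31 * 6.2726e-17)
= 3.4578e-20 J
= 0.2158 eV

0.2158


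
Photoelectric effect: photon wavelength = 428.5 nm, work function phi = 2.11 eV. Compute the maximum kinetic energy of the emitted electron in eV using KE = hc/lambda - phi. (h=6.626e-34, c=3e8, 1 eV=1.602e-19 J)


E_photon = hc / lambda
= (6.626e-34)(3e8) / (428.5e-9)
= 4.6390e-19 J
= 2.8957 eV
KE = E_photon - phi
= 2.8957 - 2.11
= 0.7857 eV

0.7857


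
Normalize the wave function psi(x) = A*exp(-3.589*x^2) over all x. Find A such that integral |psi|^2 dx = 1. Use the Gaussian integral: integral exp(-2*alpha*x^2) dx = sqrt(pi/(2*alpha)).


integral |psi|^2 dx = A^2 * sqrt(pi/(2*alpha)) = 1
A^2 = sqrt(2*alpha/pi)
= sqrt(2 * 3.589 / pi)
= 1.511565
A = sqrt(1.511565)
= 1.2295

1.2295


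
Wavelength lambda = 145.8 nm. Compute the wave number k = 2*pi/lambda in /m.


k = 2 * pi / lambda
= 6.2832 / (145.8e-9)
= 6.2832 / 1.4580e-07
= 4.3095e+07 /m

4.3095e+07


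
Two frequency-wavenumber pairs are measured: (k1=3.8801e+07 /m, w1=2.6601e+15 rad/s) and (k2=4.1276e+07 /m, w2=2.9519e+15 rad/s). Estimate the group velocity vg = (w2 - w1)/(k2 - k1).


vg = (w2 - w1) / (k2 - k1)
= (2.9519e+15 - 2.6601e+15) / (4.1276e+07 - 3.8801e+07)
= 2.9180e+14 / 2.4750e+06
= 1.1790e+08 m/s

1.1790e+08


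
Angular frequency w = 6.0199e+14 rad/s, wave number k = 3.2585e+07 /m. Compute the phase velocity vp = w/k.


vp = w / k
= 6.0199e+14 / 3.2585e+07
= 1.8474e+07 m/s

1.8474e+07


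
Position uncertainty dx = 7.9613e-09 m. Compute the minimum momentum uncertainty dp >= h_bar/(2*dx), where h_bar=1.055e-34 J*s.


dp = h_bar / (2 * dx)
= 1.055e-34 / (2 * 7.9613e-09)
= 1.055e-34 / 1.5923e-08
= 6.6258e-27 kg*m/s

6.6258e-27


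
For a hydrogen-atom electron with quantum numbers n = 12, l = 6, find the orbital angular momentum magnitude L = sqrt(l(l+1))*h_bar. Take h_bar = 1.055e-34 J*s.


L = sqrt(l*(l+1)) * h_bar
= sqrt(6 * 7) * 1.055e-34
= sqrt(42) * 1.055e-34
= 6.4807 * 1.055e-34
= 6.8372e-34 J*s

6.8372e-34


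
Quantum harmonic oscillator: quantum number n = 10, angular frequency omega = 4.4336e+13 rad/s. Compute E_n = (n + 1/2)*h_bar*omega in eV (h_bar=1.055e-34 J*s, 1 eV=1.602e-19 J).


E = (n + 1/2) * h_bar * omega
= (10 + 0.5) * 1.055e-34 * 4.4336e+13
= 10.5 * 4.6774e-21
= 4.9113e-20 J
= 0.3066 eV

0.3066


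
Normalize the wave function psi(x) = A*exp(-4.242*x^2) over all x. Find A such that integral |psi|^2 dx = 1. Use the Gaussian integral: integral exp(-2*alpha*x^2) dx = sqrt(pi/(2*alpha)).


integral |psi|^2 dx = A^2 * sqrt(pi/(2*alpha)) = 1
A^2 = sqrt(2*alpha/pi)
= sqrt(2 * 4.242 / pi)
= 1.643332
A = sqrt(1.643332)
= 1.2819

1.2819


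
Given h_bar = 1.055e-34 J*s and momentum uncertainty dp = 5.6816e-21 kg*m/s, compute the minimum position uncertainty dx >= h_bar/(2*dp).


dx = h_bar / (2 * dp)
= 1.055e-34 / (2 * 5.6816e-21)
= 1.055e-34 / 1.1363e-20
= 9.2844e-15 m

9.2844e-15


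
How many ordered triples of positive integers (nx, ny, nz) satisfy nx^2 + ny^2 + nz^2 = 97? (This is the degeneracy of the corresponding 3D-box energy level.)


Enumerate all (nx, ny, nz) with nx^2 + ny^2 + nz^2 = 97:
(5,6,6)
(6,5,6)
(6,6,5)
Total degeneracy = 3

3


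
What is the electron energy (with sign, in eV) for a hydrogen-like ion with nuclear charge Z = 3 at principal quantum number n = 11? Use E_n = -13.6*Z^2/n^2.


E_n = -13.6 * Z^2 / n^2
= -13.6 * 3^2 / 11^2
= -13.6 * 9 / 121
= -1.0116 eV

-1.0116


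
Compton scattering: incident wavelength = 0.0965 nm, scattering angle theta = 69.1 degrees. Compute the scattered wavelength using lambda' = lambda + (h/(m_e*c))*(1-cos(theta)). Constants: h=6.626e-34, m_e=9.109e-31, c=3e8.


Compton wavelength: h/(m_e*c) = 2.4247e-12 m
d_lambda = 2.4247e-12 * (1 - cos(69.1 deg))
= 2.4247e-12 * 0.643262
= 1.5597e-12 m = 0.00156 nm
lambda' = 0.0965 + 0.00156
= 0.09806 nm

0.09806


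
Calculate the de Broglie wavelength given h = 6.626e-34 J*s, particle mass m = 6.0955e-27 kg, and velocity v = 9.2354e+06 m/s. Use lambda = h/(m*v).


lambda = h / (m * v)
= 6.626e-34 / (6.0955e-27 * 9.2354e+06)
= 6.626e-34 / 5.6294e-20
= 1.1770e-14 m

1.1770e-14


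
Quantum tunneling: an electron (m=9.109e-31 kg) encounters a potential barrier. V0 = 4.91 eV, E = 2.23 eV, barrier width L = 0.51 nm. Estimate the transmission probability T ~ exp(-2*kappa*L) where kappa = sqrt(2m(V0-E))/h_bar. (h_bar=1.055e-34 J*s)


V0 - E = 2.68 eV = 4.2934e-19 J
kappa = sqrt(2 * m * (V0-E)) / h_bar
= sqrt(2 * 9.109e-31 * 4.2934e-19) / 1.055e-34
= 8.3829e+09 /m
2*kappa*L = 2 * 8.3829e+09 * 0.51e-9
= 8.5506
T = exp(-8.5506) = 1.934285e-04

1.934285e-04


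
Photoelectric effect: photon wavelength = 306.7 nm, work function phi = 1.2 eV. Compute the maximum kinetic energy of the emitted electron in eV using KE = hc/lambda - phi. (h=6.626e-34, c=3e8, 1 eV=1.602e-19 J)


E_photon = hc / lambda
= (6.626e-34)(3e8) / (306.7e-9)
= 6.4813e-19 J
= 4.0457 eV
KE = E_photon - phi
= 4.0457 - 1.2
= 2.8457 eV

2.8457


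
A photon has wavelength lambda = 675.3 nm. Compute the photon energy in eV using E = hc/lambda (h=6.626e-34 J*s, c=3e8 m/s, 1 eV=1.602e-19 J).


E = hc / lambda
= (6.626e-34)(3e8) / (675.3e-9)
= 1.9878e-25 / 6.7530e-07
= 2.9436e-19 J
Converting to eV: 2.9436e-19 / 1.602e-19
= 1.8374 eV

1.8374


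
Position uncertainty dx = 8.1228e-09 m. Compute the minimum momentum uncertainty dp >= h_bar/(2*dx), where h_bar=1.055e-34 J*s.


dp = h_bar / (2 * dx)
= 1.055e-34 / (2 * 8.1228e-09)
= 1.055e-34 / 1.6246e-08
= 6.4941e-27 kg*m/s

6.4941e-27


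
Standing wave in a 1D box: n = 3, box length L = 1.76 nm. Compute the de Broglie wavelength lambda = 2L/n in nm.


lambda = 2L / n
= 2 * 1.76 / 3
= 3.52 / 3
= 1.1733 nm

1.1733


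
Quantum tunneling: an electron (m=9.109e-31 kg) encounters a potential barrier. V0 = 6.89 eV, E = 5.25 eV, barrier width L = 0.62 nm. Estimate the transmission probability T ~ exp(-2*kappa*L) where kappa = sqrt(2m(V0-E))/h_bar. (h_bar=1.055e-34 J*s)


V0 - E = 1.64 eV = 2.6273e-19 J
kappa = sqrt(2 * m * (V0-E)) / h_bar
= sqrt(2 * 9.109e-31 * 2.6273e-19) / 1.055e-34
= 6.5577e+09 /m
2*kappa*L = 2 * 6.5577e+09 * 0.62e-9
= 8.1315
T = exp(-8.1315) = 2.941152e-04

2.941152e-04


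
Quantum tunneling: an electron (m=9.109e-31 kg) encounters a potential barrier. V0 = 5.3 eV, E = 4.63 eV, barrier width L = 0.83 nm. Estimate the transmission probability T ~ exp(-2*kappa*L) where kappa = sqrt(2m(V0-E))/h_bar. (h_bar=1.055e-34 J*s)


V0 - E = 0.67 eV = 1.0733e-19 J
kappa = sqrt(2 * m * (V0-E)) / h_bar
= sqrt(2 * 9.109e-31 * 1.0733e-19) / 1.055e-34
= 4.1915e+09 /m
2*kappa*L = 2 * 4.1915e+09 * 0.83e-9
= 6.9578
T = exp(-6.9578) = 9.511458e-04

9.511458e-04


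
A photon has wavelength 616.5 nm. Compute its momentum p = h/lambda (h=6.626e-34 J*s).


p = h / lambda
= 6.626e-34 / (616.5e-9)
= 6.626e-34 / 6.1650e-07
= 1.0748e-27 kg*m/s

1.0748e-27


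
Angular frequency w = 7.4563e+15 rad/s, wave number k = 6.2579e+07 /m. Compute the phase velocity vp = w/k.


vp = w / k
= 7.4563e+15 / 6.2579e+07
= 1.1915e+08 m/s

1.1915e+08


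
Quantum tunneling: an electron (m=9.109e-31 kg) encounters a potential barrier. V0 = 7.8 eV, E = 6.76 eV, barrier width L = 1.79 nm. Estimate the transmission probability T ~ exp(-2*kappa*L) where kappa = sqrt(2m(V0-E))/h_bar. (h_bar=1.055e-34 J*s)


V0 - E = 1.04 eV = 1.6661e-19 J
kappa = sqrt(2 * m * (V0-E)) / h_bar
= sqrt(2 * 9.109e-31 * 1.6661e-19) / 1.055e-34
= 5.2221e+09 /m
2*kappa*L = 2 * 5.2221e+09 * 1.79e-9
= 18.6951
T = exp(-18.6951) = 7.599791e-09

7.599791e-09


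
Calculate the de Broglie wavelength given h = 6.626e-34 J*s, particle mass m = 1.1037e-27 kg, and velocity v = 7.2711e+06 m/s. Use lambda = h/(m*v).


lambda = h / (m * v)
= 6.626e-34 / (1.1037e-27 * 7.2711e+06)
= 6.626e-34 / 8.0251e-21
= 8.2566e-14 m

8.2566e-14


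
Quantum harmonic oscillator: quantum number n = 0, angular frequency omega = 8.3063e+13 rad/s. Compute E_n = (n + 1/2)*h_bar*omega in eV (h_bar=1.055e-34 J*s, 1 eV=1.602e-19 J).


E = (n + 1/2) * h_bar * omega
= (0 + 0.5) * 1.055e-34 * 8.3063e+13
= 0.5 * 8.7631e-21
= 4.3816e-21 J
= 0.0274 eV

0.0274


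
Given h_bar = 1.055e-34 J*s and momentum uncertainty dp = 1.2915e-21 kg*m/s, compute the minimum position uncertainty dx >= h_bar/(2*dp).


dx = h_bar / (2 * dp)
= 1.055e-34 / (2 * 1.2915e-21)
= 1.055e-34 / 2.5830e-21
= 4.0844e-14 m

4.0844e-14


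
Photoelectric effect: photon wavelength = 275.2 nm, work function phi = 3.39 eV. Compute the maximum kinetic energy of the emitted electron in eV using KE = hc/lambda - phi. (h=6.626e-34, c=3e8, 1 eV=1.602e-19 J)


E_photon = hc / lambda
= (6.626e-34)(3e8) / (275.2e-9)
= 7.2231e-19 J
= 4.5088 eV
KE = E_photon - phi
= 4.5088 - 3.39
= 1.1188 eV

1.1188


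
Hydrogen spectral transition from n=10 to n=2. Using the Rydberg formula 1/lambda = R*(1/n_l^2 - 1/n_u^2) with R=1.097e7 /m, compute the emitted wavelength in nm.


1/lambda = R * (1/n_l^2 - 1/n_u^2)
= 1.097e7 * (1/2^2 - 1/10^2)
= 1.097e7 * (0.25 - 0.01)
= 1.097e7 * 0.24
= 2.6328e+06 /m
lambda = 1 / 2.6328e+06 = 379.8238 nm

379.8238


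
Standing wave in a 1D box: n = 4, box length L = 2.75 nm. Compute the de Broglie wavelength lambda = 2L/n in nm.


lambda = 2L / n
= 2 * 2.75 / 4
= 5.5 / 4
= 1.375 nm

1.375


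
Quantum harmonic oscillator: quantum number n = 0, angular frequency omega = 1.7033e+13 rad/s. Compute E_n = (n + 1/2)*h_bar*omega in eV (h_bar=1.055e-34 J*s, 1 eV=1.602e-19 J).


E = (n + 1/2) * h_bar * omega
= (0 + 0.5) * 1.055e-34 * 1.7033e+13
= 0.5 * 1.7970e-21
= 8.9849e-22 J
= 0.0056 eV

0.0056


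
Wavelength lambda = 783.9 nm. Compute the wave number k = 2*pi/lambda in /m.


k = 2 * pi / lambda
= 6.2832 / (783.9e-9)
= 6.2832 / 7.8390e-07
= 8.0153e+06 /m

8.0153e+06


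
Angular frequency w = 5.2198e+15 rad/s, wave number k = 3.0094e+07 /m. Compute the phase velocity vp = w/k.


vp = w / k
= 5.2198e+15 / 3.0094e+07
= 1.7345e+08 m/s

1.7345e+08


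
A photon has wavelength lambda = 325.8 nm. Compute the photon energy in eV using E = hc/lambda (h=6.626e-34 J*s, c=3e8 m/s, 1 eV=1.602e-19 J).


E = hc / lambda
= (6.626e-34)(3e8) / (325.8e-9)
= 1.9878e-25 / 3.2580e-07
= 6.1013e-19 J
Converting to eV: 6.1013e-19 / 1.602e-19
= 3.8085 eV

3.8085


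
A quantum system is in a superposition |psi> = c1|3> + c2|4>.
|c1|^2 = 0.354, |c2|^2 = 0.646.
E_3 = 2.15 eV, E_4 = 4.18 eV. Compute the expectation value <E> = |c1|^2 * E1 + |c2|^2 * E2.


<E> = |c1|^2 * E1 + |c2|^2 * E2
= 0.354 * 2.15 + 0.646 * 4.18
= 0.7611 + 2.7003
= 3.4614 eV

3.4614


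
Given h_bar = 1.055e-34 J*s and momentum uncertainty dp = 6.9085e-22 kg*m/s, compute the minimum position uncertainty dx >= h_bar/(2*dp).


dx = h_bar / (2 * dp)
= 1.055e-34 / (2 * 6.9085e-22)
= 1.055e-34 / 1.3817e-21
= 7.6355e-14 m

7.6355e-14


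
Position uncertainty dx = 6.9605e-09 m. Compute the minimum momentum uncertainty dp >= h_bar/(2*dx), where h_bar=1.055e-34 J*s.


dp = h_bar / (2 * dx)
= 1.055e-34 / (2 * 6.9605e-09)
= 1.055e-34 / 1.3921e-08
= 7.5785e-27 kg*m/s

7.5785e-27


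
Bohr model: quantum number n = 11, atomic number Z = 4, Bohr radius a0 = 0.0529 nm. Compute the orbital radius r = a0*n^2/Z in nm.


r = a0 * n^2 / Z
= 0.0529 * 11^2 / 4
= 0.0529 * 121 / 4
= 1.6002 nm

1.6002


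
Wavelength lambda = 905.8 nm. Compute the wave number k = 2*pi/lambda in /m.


k = 2 * pi / lambda
= 6.2832 / (905.8e-9)
= 6.2832 / 9.0580e-07
= 6.9366e+06 /m

6.9366e+06


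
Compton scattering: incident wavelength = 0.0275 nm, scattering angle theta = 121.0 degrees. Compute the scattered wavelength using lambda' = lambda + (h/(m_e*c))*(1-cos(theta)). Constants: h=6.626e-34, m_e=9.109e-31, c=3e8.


Compton wavelength: h/(m_e*c) = 2.4247e-12 m
d_lambda = 2.4247e-12 * (1 - cos(121.0 deg))
= 2.4247e-12 * 1.515038
= 3.6735e-12 m = 0.003674 nm
lambda' = 0.0275 + 0.003674
= 0.031174 nm

0.031174


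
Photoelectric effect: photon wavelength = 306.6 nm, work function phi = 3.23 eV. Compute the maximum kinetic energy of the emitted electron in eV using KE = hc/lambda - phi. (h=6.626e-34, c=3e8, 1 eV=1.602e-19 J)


E_photon = hc / lambda
= (6.626e-34)(3e8) / (306.6e-9)
= 6.4834e-19 J
= 4.047 eV
KE = E_photon - phi
= 4.047 - 3.23
= 0.817 eV

0.817


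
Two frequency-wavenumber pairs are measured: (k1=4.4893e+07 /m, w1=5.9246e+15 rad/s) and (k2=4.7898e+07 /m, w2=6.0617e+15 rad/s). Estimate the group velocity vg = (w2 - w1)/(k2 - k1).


vg = (w2 - w1) / (k2 - k1)
= (6.0617e+15 - 5.9246e+15) / (4.7898e+07 - 4.4893e+07)
= 1.3710e+14 / 3.0050e+06
= 4.5624e+07 m/s

4.5624e+07


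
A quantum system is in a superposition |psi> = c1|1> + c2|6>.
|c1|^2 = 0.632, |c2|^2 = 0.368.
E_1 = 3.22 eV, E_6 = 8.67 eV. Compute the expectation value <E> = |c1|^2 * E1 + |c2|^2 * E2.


<E> = |c1|^2 * E1 + |c2|^2 * E2
= 0.632 * 3.22 + 0.368 * 8.67
= 2.035 + 3.1906
= 5.2256 eV

5.2256


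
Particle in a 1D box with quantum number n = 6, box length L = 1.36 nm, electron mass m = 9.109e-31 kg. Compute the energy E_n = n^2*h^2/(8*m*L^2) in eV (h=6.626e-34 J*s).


E = n^2 * h^2 / (8 * m * L^2)
= 6^2 * (6.626e-34)^2 / (8 * 9.109e-31 * (1.36e-9)^2)
= 36 * 4.3904e-67 / (8 * 9.109e-31 * 1.8496e-18)
= 1.1726e-18 J
= 7.3199 eV

7.3199


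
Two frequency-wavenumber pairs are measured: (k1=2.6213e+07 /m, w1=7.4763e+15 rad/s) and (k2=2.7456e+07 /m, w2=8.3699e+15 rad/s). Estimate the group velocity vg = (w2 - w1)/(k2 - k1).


vg = (w2 - w1) / (k2 - k1)
= (8.3699e+15 - 7.4763e+15) / (2.7456e+07 - 2.6213e+07)
= 8.9360e+14 / 1.2430e+06
= 7.1891e+08 m/s

7.1891e+08


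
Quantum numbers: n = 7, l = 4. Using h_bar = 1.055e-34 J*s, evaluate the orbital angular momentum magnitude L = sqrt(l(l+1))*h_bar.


L = sqrt(l*(l+1)) * h_bar
= sqrt(4 * 5) * 1.055e-34
= sqrt(20) * 1.055e-34
= 4.4721 * 1.055e-34
= 4.7181e-34 J*s

4.7181e-34


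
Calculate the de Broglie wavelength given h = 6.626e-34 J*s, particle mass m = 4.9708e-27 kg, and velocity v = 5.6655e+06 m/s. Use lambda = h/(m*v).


lambda = h / (m * v)
= 6.626e-34 / (4.9708e-27 * 5.6655e+06)
= 6.626e-34 / 2.8162e-20
= 2.3528e-14 m

2.3528e-14


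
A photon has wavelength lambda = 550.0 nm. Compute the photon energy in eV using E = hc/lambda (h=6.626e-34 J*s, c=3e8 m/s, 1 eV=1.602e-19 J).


E = hc / lambda
= (6.626e-34)(3e8) / (550.0e-9)
= 1.9878e-25 / 5.5000e-07
= 3.6142e-19 J
Converting to eV: 3.6142e-19 / 1.602e-19
= 2.256 eV

2.256


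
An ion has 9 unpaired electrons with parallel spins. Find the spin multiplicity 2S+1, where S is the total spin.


Total spin S = N * (1/2) = 9 * 0.5 = 4.5
Spin multiplicity = 2S + 1
= 2 * 4.5 + 1
= 10

10


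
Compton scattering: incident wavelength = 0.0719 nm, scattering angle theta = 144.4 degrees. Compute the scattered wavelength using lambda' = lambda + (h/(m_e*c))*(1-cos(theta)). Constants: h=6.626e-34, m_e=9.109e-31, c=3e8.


Compton wavelength: h/(m_e*c) = 2.4247e-12 m
d_lambda = 2.4247e-12 * (1 - cos(144.4 deg))
= 2.4247e-12 * 1.813101
= 4.3962e-12 m = 0.004396 nm
lambda' = 0.0719 + 0.004396
= 0.076296 nm

0.076296


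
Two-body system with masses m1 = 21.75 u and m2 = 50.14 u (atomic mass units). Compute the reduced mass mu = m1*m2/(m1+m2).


mu = m1 * m2 / (m1 + m2)
= 21.75 * 50.14 / (21.75 + 50.14)
= 1090.545 / 71.89
= 15.1696 u

15.1696


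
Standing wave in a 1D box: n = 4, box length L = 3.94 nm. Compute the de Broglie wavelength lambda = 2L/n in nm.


lambda = 2L / n
= 2 * 3.94 / 4
= 7.88 / 4
= 1.97 nm

1.97


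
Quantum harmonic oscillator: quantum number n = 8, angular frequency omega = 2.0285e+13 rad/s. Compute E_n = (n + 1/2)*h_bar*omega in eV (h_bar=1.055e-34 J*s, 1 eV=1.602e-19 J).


E = (n + 1/2) * h_bar * omega
= (8 + 0.5) * 1.055e-34 * 2.0285e+13
= 8.5 * 2.1401e-21
= 1.8191e-20 J
= 0.1135 eV

0.1135


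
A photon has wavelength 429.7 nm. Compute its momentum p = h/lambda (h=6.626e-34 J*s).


p = h / lambda
= 6.626e-34 / (429.7e-9)
= 6.626e-34 / 4.2970e-07
= 1.5420e-27 kg*m/s

1.5420e-27


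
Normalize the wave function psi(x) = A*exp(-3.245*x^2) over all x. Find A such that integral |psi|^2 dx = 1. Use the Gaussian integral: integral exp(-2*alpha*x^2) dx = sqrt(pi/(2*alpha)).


integral |psi|^2 dx = A^2 * sqrt(pi/(2*alpha)) = 1
A^2 = sqrt(2*alpha/pi)
= sqrt(2 * 3.245 / pi)
= 1.4373
A = sqrt(1.4373)
= 1.1989

1.1989


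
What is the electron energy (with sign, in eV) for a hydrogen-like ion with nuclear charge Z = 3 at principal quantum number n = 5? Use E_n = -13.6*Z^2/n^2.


E_n = -13.6 * Z^2 / n^2
= -13.6 * 3^2 / 5^2
= -13.6 * 9 / 25
= -4.896 eV

-4.896


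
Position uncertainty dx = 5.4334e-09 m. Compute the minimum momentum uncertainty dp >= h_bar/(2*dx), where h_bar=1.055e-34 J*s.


dp = h_bar / (2 * dx)
= 1.055e-34 / (2 * 5.4334e-09)
= 1.055e-34 / 1.0867e-08
= 9.7085e-27 kg*m/s

9.7085e-27


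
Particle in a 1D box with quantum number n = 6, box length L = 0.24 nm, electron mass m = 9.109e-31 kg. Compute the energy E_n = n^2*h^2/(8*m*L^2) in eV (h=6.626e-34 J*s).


E = n^2 * h^2 / (8 * m * L^2)
= 6^2 * (6.626e-34)^2 / (8 * 9.109e-31 * (0.24e-9)^2)
= 36 * 4.3904e-67 / (8 * 9.109e-31 * 5.7600e-20)
= 3.7655e-17 J
= 235.0497 eV

235.0497


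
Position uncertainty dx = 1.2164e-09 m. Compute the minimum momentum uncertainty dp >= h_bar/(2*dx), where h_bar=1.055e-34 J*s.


dp = h_bar / (2 * dx)
= 1.055e-34 / (2 * 1.2164e-09)
= 1.055e-34 / 2.4328e-09
= 4.3366e-26 kg*m/s

4.3366e-26


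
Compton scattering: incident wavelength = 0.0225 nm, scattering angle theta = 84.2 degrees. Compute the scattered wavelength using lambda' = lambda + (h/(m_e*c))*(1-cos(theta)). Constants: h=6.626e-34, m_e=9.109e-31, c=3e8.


Compton wavelength: h/(m_e*c) = 2.4247e-12 m
d_lambda = 2.4247e-12 * (1 - cos(84.2 deg))
= 2.4247e-12 * 0.898944
= 2.1797e-12 m = 0.00218 nm
lambda' = 0.0225 + 0.00218
= 0.02468 nm

0.02468


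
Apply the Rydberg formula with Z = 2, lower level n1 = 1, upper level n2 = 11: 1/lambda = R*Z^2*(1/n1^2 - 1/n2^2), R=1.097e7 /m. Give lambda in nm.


1/lambda = R * Z^2 * (1/n1^2 - 1/n2^2)
= 1.097e7 * 2^2 * (1/1^2 - 1/11^2)
= 1.097e7 * 4 * (1.0 - 0.008264)
= 4.3517e+07 /m
lambda = 1 / 4.3517e+07
= 22.9793 nm

22.9793


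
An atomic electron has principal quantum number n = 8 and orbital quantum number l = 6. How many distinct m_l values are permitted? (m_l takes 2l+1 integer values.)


m_l ranges from -l to +l in integer steps
So m_l goes from -6 to +6
Count = 2l + 1 = 2*6 + 1
= 13

13


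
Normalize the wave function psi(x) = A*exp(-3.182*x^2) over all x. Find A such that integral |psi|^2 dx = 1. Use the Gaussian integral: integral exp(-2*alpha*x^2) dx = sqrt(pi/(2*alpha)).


integral |psi|^2 dx = A^2 * sqrt(pi/(2*alpha)) = 1
A^2 = sqrt(2*alpha/pi)
= sqrt(2 * 3.182 / pi)
= 1.423279
A = sqrt(1.423279)
= 1.193

1.193


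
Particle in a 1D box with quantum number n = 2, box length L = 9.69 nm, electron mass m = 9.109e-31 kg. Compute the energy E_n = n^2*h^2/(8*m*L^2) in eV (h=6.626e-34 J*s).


E = n^2 * h^2 / (8 * m * L^2)
= 2^2 * (6.626e-34)^2 / (8 * 9.109e-31 * (9.69e-9)^2)
= 4 * 4.3904e-67 / (8 * 9.109e-31 * 9.3896e-17)
= 2.5666e-21 J
= 0.016 eV

0.016


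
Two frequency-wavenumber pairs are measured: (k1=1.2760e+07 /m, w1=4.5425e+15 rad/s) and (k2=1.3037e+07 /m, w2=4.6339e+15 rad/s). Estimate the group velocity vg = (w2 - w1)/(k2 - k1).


vg = (w2 - w1) / (k2 - k1)
= (4.6339e+15 - 4.5425e+15) / (1.3037e+07 - 1.2760e+07)
= 9.1400e+13 / 2.7700e+05
= 3.2996e+08 m/s

3.2996e+08
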